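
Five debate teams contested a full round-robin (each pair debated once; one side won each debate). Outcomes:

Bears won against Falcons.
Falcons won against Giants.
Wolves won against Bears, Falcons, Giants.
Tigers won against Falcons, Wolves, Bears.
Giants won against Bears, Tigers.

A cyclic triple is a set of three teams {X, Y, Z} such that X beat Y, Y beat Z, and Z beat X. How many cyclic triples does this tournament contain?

Win totals: Giants 2, Wolves 3, Bears 1, Tigers 3, Falcons 1.
A team with w wins dominates both others in C(w,2) triples; summing gives 1 + 3 + 0 + 3 + 0 = 7 transitive triples.
Total triples C(5,3) = 10, so cyclic triples = 10 − 7 = 3.

3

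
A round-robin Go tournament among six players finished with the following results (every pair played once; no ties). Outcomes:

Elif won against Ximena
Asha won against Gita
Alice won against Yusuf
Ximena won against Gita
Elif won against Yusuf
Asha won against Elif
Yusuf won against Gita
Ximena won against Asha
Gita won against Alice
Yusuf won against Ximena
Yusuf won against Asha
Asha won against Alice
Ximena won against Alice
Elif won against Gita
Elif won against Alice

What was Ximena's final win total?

3

Ximena's results: beat Gita, Alice, Asha; lost to Elif, Yusuf.
That is 3 wins.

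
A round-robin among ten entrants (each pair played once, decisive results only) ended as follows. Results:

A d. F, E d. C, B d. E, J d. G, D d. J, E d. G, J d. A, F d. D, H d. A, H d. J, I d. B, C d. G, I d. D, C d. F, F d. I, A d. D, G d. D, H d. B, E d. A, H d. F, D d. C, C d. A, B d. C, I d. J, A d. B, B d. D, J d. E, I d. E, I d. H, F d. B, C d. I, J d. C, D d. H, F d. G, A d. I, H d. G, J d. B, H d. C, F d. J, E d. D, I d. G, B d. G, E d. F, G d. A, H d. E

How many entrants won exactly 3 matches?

Win totals: A 4, B 4, C 4, D 3, E 5, F 5, G 2, H 7, I 6, J 5.
Exactly 3: D — 1 entrant.

1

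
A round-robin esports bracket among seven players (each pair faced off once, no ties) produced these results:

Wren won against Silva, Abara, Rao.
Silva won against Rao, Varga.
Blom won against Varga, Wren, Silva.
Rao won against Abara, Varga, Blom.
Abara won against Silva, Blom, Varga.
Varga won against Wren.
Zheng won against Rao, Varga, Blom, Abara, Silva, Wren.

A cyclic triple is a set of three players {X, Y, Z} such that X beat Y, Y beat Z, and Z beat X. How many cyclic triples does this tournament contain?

7

Win totals: Rao 3, Blom 3, Varga 1, Abara 3, Zheng 6, Silva 2, Wren 3.
A player with w wins dominates both others in C(w,2) triples; summing gives 3 + 3 + 0 + 3 + 15 + 1 + 3 = 28 transitive triples.
Total triples C(7,3) = 35, so cyclic triples = 35 − 28 = 7.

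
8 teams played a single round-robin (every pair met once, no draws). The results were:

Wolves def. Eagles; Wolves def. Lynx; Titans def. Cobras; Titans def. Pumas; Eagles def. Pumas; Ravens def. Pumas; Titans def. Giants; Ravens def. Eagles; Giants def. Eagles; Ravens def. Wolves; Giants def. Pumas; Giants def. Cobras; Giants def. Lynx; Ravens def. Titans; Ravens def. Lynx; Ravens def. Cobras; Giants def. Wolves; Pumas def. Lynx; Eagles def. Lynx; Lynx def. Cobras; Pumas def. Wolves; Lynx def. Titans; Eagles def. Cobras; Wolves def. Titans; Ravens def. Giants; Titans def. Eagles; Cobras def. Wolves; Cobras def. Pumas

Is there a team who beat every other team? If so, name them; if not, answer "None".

Ravens has 7 wins out of 7 opponents — a perfect record.

Ravens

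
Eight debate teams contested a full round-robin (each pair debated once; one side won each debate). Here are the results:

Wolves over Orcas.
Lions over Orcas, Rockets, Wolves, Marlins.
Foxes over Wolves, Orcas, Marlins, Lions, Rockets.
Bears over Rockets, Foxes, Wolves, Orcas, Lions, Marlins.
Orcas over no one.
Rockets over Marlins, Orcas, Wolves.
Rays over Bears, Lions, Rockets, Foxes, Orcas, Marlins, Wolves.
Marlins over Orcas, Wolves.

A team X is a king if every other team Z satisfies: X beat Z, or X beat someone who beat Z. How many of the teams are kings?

Lions cannot reach Rays, Bears, Foxes in two steps.
Wolves cannot reach Lions, Rays, Bears, Rockets, Marlins, Foxes in two steps.
Rays reaches everyone (king).
Bears cannot reach Rays in two steps.
Rockets cannot reach Lions, Rays, Bears, Foxes in two steps.
Marlins cannot reach Lions, Rays, Bears, Rockets, Foxes in two steps.
Orcas cannot reach Lions, Wolves, Rays, Bears, Rockets, Marlins, Foxes in two steps.
Foxes cannot reach Rays, Bears in two steps.
Kings: Rays — 1.

1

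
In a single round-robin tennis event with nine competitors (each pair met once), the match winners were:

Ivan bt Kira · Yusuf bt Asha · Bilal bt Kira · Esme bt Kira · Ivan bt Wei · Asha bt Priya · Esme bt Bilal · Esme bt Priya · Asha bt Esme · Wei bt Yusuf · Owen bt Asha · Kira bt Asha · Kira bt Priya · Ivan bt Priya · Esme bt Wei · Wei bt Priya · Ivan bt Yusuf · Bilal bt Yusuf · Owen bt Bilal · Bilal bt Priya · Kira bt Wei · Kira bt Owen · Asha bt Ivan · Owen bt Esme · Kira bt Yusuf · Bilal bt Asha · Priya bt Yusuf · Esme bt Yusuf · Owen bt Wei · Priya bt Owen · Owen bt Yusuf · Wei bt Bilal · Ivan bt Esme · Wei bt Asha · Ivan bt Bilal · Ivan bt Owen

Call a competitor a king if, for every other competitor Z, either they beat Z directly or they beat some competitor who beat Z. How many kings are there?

6

Esme cannot reach Ivan in two steps.
Priya cannot reach Ivan, Kira in two steps.
Asha reaches everyone (king).
Bilal reaches everyone (king).
Yusuf cannot reach Bilal, Wei, Kira, Owen in two steps.
Wei reaches everyone (king).
Ivan reaches everyone (king).
Kira reaches everyone (king).
Owen reaches everyone (king).
Kings: Asha, Bilal, Wei, Ivan, Kira, Owen — 6.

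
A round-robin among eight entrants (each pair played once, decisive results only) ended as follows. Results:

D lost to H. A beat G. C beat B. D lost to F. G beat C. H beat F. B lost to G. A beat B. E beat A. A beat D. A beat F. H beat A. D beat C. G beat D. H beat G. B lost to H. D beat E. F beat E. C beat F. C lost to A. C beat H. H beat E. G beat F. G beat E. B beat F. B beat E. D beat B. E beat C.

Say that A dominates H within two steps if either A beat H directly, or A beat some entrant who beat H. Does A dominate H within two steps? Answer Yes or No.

Yes

A did not beat H directly.
A beat B, C, D, F, G. Of those, C beat H.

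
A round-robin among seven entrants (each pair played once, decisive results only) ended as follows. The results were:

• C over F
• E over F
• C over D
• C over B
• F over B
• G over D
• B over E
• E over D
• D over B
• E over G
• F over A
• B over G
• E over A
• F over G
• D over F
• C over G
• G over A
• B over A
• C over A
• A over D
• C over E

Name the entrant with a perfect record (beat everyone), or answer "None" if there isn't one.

C has 6 wins out of 6 opponents — a perfect record.

C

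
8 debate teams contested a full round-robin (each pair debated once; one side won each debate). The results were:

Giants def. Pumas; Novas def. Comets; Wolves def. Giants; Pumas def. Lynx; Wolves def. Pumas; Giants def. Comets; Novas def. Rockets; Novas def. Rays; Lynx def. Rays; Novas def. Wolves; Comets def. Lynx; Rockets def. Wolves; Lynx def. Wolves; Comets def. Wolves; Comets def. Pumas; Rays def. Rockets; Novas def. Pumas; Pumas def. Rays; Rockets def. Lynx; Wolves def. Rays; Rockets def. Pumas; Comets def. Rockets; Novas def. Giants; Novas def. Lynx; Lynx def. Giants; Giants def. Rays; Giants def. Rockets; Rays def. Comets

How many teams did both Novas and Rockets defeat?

3

Novas beat: Comets, Pumas, Wolves, Giants, Rays, Lynx, Rockets.
Rockets beat: Pumas, Wolves, Lynx.
Both beat: Pumas, Wolves, Lynx — 3.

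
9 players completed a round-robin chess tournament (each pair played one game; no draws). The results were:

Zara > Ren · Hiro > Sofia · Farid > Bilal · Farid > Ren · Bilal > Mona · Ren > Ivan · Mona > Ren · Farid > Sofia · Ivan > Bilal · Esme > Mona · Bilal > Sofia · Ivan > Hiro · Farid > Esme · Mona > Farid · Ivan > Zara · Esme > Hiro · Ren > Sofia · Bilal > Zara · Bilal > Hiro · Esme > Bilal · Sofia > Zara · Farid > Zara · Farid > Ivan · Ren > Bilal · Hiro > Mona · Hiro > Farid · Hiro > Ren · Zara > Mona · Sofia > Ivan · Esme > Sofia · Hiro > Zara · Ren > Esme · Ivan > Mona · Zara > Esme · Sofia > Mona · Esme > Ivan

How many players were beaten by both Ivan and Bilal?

3

Ivan beat: Mona, Hiro, Bilal, Zara.
Bilal beat: Mona, Sofia, Hiro, Zara.
Both beat: Mona, Hiro, Zara — 3.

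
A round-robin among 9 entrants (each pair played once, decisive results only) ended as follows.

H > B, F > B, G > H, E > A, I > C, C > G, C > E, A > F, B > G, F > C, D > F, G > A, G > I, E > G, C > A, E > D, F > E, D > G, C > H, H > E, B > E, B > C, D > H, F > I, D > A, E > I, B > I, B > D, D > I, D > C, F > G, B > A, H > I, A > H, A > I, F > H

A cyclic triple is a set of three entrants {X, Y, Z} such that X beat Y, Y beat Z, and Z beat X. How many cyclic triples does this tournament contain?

18

Win totals: A 3, B 6, C 4, D 6, E 4, F 6, G 3, H 3, I 1.
An entrant with w wins dominates both others in C(w,2) triples; summing gives 3 + 15 + 6 + 15 + 6 + 15 + 3 + 3 + 0 = 66 transitive triples.
Total triples C(9,3) = 84, so cyclic triples = 84 − 66 = 18.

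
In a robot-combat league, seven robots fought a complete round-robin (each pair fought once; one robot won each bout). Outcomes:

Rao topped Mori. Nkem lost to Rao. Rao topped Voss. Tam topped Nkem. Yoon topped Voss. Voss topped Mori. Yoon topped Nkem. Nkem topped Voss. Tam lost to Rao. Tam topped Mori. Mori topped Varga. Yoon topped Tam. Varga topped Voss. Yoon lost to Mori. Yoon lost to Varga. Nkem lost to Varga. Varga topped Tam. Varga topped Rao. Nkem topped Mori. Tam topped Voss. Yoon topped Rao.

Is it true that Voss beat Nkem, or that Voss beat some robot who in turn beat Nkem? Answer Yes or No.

Voss did not beat Nkem directly.
Voss beat Mori, but each of them lost to Nkem. No two-step path.

No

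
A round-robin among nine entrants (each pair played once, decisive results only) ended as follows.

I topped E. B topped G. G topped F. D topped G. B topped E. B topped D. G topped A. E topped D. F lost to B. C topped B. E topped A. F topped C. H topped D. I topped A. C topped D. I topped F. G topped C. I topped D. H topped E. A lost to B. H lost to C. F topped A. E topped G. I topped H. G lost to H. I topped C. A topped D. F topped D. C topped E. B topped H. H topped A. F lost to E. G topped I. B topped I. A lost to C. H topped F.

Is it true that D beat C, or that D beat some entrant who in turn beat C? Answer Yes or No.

D did not beat C directly.
D beat G. Of those, G beat C.

Yes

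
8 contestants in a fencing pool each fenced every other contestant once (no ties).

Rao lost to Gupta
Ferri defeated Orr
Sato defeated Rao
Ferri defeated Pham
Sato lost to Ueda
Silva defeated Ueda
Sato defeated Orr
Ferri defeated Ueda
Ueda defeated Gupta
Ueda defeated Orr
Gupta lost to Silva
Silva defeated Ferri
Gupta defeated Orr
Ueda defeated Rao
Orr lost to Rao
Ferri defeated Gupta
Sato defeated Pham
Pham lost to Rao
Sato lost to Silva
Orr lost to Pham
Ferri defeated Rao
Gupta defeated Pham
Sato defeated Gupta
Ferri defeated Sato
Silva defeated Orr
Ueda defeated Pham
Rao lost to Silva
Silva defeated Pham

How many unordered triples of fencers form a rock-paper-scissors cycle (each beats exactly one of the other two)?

Win totals: Silva 7, Rao 2, Orr 0, Gupta 3, Pham 1, Ueda 5, Ferri 6, Sato 4.
A fencer with w wins dominates both others in C(w,2) triples; summing gives 21 + 1 + 0 + 3 + 0 + 10 + 15 + 6 = 56 transitive triples.
Total triples C(8,3) = 56, so cyclic triples = 56 − 56 = 0.

0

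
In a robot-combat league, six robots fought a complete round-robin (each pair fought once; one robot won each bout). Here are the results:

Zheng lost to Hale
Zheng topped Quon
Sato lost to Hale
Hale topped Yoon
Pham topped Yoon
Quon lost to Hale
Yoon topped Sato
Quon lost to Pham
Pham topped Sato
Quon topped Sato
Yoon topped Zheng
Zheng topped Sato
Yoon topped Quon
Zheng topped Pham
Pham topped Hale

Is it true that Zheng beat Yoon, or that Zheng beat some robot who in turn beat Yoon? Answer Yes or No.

Zheng did not beat Yoon directly.
Zheng beat Quon, Sato, Pham. Of those, Pham beat Yoon.

Yes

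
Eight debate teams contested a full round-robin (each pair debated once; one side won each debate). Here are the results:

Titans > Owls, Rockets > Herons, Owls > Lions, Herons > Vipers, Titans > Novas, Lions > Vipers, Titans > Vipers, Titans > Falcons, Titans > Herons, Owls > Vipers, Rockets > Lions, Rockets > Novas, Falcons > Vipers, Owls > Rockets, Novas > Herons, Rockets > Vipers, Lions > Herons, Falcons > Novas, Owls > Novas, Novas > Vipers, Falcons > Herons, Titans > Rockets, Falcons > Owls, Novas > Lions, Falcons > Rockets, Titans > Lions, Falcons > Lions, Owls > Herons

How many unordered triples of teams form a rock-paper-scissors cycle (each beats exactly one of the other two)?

Win totals: Titans 7, Lions 2, Vipers 0, Owls 5, Falcons 6, Novas 3, Herons 1, Rockets 4.
A team with w wins dominates both others in C(w,2) triples; summing gives 21 + 1 + 0 + 10 + 15 + 3 + 0 + 6 = 56 transitive triples.
Total triples C(8,3) = 56, so cyclic triples = 56 − 56 = 0.

0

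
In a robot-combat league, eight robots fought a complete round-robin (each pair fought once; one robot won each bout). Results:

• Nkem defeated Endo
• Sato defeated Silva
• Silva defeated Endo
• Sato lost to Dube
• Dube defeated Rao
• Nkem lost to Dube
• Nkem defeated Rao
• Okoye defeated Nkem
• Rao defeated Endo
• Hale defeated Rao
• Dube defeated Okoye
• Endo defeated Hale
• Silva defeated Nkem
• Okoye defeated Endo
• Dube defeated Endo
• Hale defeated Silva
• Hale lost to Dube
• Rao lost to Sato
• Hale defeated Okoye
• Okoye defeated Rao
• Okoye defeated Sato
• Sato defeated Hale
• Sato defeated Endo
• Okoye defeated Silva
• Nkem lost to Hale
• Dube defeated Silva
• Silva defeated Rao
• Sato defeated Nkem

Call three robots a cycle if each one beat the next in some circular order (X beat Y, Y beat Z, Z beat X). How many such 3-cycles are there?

Win totals: Rao 1, Sato 5, Hale 4, Endo 1, Nkem 2, Dube 7, Okoye 5, Silva 3.
A robot with w wins dominates both others in C(w,2) triples; summing gives 0 + 10 + 6 + 0 + 1 + 21 + 10 + 3 = 51 transitive triples.
Total triples C(8,3) = 56, so cyclic triples = 56 − 51 = 5.

5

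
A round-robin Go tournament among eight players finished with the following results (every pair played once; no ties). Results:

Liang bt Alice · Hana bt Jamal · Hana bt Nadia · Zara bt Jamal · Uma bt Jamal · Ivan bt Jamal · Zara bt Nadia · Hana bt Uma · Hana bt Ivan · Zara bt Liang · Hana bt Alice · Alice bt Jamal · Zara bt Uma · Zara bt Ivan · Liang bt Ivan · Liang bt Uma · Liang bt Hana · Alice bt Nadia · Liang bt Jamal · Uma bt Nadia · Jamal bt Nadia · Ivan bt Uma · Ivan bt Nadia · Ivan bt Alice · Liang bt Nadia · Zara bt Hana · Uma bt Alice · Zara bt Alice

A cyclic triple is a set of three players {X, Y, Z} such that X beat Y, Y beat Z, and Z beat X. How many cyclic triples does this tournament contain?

Win totals: Alice 2, Hana 5, Zara 7, Liang 6, Nadia 0, Ivan 4, Jamal 1, Uma 3.
A player with w wins dominates both others in C(w,2) triples; summing gives 1 + 10 + 21 + 15 + 0 + 6 + 0 + 3 = 56 transitive triples.
Total triples C(8,3) = 56, so cyclic triples = 56 − 56 = 0.

0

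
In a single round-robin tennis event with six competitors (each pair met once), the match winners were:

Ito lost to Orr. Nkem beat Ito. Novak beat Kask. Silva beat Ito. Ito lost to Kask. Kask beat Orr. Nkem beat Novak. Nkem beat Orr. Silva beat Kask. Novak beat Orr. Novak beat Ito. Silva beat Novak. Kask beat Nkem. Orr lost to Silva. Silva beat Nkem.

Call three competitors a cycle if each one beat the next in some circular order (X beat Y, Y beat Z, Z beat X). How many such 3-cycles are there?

1

Of the C(6,3) = 20 triples, the cyclic ones are: {Kask, Nkem, Novak}.
That is 1.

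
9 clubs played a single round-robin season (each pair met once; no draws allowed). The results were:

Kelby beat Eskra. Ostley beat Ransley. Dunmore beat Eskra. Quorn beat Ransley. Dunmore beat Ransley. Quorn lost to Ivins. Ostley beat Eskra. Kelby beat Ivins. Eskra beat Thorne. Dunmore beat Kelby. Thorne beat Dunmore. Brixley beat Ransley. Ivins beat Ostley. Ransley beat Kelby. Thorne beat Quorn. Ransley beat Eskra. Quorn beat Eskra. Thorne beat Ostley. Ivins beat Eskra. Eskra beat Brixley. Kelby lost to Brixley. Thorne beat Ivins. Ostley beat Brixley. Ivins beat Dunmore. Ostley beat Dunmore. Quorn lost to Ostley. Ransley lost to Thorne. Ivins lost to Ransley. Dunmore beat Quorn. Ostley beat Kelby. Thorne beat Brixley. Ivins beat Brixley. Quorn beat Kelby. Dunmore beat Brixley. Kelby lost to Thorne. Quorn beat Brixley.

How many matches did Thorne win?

Thorne's results: beat Brixley, Ostley, Dunmore, Ransley, Kelby, Quorn, Ivins; lost to Eskra.
That is 7 wins.

7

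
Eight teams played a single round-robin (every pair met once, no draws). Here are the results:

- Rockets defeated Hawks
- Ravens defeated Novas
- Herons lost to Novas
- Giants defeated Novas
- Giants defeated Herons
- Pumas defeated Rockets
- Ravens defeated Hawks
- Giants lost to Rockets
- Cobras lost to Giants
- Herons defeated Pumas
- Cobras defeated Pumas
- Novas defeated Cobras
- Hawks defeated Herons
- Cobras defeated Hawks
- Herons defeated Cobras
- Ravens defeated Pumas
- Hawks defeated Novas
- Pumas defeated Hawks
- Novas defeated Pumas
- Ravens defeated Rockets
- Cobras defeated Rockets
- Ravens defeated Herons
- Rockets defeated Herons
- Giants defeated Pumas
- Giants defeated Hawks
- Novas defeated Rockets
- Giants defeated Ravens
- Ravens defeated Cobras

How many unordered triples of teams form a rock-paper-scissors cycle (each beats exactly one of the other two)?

11

Win totals: Hawks 2, Rockets 3, Herons 2, Ravens 6, Pumas 2, Novas 4, Cobras 3, Giants 6.
A team with w wins dominates both others in C(w,2) triples; summing gives 1 + 3 + 1 + 15 + 1 + 6 + 3 + 15 = 45 transitive triples.
Total triples C(8,3) = 56, so cyclic triples = 56 − 45 = 11.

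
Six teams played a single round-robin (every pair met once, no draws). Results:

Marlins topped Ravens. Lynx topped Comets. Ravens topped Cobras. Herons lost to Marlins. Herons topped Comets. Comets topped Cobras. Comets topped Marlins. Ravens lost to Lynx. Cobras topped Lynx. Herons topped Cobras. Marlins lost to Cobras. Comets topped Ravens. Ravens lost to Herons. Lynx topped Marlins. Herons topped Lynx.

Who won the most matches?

Herons

Win totals: Lynx 3, Ravens 1, Marlins 2, Cobras 2, Comets 3, Herons 4.
Herons leads with 4 wins (next highest: 3).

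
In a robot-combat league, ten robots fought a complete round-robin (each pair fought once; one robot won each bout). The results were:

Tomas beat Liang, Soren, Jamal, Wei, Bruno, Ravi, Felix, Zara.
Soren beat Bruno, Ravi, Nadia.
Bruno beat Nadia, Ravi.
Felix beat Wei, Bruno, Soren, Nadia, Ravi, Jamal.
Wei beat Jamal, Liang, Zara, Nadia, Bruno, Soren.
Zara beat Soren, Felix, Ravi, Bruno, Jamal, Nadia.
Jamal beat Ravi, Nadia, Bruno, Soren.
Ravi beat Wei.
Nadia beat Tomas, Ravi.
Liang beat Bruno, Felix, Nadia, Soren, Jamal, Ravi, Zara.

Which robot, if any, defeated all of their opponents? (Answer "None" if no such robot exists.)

None

Highest win total is Tomas with 8 (out of 9 possible).
Tomas lost to Nadia, so no robot went undefeated.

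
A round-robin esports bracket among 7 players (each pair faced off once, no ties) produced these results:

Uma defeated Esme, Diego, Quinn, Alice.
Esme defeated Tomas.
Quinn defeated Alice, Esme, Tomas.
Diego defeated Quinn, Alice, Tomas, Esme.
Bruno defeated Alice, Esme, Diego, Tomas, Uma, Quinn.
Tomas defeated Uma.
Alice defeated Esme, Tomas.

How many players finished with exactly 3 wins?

1

Win totals: Uma 4, Esme 1, Bruno 6, Alice 2, Quinn 3, Tomas 1, Diego 4.
Exactly 3: Quinn — 1 player.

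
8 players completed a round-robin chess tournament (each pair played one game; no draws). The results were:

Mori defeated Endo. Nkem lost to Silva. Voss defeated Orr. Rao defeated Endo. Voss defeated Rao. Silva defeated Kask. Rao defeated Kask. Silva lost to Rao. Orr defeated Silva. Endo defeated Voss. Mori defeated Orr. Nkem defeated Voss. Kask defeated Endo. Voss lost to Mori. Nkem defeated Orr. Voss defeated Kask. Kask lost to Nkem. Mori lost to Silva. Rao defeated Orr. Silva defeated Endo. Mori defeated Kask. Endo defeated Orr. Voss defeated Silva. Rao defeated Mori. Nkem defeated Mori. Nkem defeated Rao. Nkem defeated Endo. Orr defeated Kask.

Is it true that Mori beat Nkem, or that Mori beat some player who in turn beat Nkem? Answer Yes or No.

Mori did not beat Nkem directly.
Mori beat Kask, Voss, Orr, Endo, but each of them lost to Nkem. No two-step path.

No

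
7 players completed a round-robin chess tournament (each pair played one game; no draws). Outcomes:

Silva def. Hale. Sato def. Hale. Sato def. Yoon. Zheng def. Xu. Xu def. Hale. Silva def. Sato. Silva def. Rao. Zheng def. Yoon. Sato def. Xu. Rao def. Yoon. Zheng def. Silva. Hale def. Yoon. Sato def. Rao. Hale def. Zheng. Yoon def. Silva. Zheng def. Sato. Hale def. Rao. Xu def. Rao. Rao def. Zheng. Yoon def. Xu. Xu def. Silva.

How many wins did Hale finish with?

Hale's results: beat Zheng, Yoon, Rao; lost to Silva, Xu, Sato.
That is 3 wins.

3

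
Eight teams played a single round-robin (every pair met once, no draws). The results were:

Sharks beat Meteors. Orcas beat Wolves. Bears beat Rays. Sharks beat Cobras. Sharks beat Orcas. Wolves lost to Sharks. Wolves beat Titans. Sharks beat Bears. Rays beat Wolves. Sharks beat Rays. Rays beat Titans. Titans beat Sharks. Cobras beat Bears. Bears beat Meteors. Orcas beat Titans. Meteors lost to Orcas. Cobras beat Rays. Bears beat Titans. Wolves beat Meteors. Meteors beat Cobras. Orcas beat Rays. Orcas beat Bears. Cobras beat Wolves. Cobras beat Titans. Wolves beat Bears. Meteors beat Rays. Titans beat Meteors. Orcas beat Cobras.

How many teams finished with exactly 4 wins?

1

Win totals: Cobras 4, Wolves 3, Sharks 6, Orcas 6, Rays 2, Titans 2, Meteors 2, Bears 3.
Exactly 4: Cobras — 1 team.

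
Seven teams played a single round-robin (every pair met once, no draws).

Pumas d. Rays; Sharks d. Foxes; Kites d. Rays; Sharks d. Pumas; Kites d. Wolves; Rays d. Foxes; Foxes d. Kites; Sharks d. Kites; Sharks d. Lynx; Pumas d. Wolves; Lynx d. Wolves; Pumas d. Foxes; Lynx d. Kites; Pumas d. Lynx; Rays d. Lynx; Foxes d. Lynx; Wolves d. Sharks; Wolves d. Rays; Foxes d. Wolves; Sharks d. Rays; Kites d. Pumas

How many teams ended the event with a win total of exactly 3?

2

Win totals: Lynx 2, Wolves 2, Foxes 3, Sharks 5, Pumas 4, Kites 3, Rays 2.
Exactly 3: Foxes, Kites — 2 teams.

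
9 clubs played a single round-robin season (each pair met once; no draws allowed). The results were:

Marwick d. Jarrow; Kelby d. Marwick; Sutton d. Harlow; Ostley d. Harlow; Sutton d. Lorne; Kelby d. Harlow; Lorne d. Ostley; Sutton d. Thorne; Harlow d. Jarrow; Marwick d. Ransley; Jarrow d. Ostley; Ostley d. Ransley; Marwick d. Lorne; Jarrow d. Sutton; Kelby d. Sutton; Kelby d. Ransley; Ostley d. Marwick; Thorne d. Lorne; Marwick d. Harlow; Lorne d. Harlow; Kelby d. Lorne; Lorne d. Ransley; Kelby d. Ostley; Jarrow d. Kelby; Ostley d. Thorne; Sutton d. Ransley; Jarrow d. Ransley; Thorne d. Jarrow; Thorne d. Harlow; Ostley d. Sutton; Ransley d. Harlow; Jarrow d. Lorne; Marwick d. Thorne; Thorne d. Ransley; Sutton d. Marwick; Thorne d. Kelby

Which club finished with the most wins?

Kelby

Win totals: Ostley 5, Kelby 6, Harlow 1, Ransley 1, Jarrow 5, Thorne 5, Sutton 5, Marwick 5, Lorne 3.
Kelby leads with 6 wins (next highest: 5).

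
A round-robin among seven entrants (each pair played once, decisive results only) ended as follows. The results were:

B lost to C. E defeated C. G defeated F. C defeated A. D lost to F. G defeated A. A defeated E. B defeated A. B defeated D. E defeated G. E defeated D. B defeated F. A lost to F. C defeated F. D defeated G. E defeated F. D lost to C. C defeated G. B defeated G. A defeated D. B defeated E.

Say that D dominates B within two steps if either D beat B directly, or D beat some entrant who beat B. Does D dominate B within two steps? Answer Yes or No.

D did not beat B directly.
D beat G, but each of them lost to B. No two-step path.

No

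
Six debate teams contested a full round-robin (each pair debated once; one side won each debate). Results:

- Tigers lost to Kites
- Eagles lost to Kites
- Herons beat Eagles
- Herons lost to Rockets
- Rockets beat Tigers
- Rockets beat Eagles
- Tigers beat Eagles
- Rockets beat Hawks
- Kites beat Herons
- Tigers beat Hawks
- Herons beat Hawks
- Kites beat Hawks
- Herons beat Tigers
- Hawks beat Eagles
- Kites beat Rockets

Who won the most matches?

Kites

Win totals: Hawks 1, Kites 5, Herons 3, Rockets 4, Tigers 2, Eagles 0.
Kites leads with 5 wins (next highest: 4).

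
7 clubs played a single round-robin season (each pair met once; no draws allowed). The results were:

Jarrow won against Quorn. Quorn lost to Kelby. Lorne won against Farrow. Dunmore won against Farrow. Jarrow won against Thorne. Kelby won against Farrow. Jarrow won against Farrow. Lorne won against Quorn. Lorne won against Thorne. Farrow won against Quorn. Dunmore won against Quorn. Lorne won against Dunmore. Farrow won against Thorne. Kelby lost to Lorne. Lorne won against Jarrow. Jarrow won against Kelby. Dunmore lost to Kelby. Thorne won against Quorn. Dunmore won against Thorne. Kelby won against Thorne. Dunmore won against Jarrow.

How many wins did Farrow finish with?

2

Farrow's results: beat Thorne, Quorn; lost to Jarrow, Lorne, Dunmore, Kelby.
That is 2 wins.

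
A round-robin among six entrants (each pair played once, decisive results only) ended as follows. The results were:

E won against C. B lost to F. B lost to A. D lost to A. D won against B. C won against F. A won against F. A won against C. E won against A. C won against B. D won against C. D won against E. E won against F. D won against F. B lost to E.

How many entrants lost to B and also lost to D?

B beat: no one.
D beat: B, C, E, F.
No one was beaten by both.

0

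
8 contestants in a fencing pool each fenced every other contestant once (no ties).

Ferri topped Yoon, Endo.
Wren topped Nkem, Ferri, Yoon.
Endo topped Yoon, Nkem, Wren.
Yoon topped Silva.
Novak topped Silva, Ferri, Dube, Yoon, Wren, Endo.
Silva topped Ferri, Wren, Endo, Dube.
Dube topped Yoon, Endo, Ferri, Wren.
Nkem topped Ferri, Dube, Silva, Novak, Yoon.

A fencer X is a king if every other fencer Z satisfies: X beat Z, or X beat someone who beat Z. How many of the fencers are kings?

4

Novak reaches everyone (king).
Wren reaches everyone (king).
Ferri cannot reach Novak, Dube in two steps.
Endo reaches everyone (king).
Dube cannot reach Novak in two steps.
Nkem reaches everyone (king).
Silva cannot reach Novak in two steps.
Yoon cannot reach Novak, Nkem in two steps.
Kings: Novak, Wren, Endo, Nkem — 4.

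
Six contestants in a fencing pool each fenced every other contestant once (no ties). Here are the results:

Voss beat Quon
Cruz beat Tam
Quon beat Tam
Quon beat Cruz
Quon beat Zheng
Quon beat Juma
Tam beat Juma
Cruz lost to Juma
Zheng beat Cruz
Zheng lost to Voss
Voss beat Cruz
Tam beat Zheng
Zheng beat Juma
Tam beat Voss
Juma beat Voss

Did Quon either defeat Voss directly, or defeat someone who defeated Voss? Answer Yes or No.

Yes

Quon did not beat Voss directly.
Quon beat Cruz, Juma, Tam, Zheng. Of those, Juma beat Voss.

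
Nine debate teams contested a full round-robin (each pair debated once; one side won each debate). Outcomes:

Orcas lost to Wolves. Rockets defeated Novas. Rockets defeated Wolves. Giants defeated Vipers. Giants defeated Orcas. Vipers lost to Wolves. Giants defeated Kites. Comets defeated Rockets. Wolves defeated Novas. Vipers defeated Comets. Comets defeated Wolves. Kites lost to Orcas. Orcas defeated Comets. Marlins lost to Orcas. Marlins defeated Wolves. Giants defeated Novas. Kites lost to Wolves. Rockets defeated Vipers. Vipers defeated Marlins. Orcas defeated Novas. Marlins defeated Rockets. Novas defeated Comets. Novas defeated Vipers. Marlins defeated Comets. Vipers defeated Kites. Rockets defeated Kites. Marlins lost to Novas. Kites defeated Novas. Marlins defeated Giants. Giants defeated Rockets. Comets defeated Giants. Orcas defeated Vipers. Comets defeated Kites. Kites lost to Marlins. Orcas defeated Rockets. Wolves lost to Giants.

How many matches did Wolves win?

4

Wolves' results: beat Orcas, Kites, Vipers, Novas; lost to Comets, Rockets, Giants, Marlins.
That is 4 wins.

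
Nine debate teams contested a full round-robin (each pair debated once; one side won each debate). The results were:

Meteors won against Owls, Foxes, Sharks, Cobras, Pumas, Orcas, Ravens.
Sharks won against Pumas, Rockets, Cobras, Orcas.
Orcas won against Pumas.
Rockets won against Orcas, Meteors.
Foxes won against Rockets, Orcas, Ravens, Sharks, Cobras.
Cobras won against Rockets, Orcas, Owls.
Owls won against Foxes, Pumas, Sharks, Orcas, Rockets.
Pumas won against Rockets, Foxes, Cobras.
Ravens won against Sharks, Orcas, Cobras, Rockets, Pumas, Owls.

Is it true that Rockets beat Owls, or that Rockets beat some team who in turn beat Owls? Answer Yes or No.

Yes

Rockets did not beat Owls directly.
Rockets beat Meteors, Orcas. Of those, Meteors beat Owls.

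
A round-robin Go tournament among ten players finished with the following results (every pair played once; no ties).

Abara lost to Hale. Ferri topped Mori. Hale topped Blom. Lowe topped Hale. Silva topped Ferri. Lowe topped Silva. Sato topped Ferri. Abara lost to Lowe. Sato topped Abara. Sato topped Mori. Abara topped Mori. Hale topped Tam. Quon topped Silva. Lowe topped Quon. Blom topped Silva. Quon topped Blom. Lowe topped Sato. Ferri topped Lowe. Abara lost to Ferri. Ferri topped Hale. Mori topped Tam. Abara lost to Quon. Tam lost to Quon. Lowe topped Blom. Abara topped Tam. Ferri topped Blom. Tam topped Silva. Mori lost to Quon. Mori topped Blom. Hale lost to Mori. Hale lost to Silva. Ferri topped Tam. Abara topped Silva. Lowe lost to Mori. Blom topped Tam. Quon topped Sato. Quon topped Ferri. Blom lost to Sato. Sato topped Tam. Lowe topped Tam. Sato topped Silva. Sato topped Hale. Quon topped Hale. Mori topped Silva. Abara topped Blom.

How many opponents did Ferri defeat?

Ferri's results: beat Abara, Tam, Hale, Blom, Lowe, Mori; lost to Sato, Silva, Quon.
That is 6 wins.

6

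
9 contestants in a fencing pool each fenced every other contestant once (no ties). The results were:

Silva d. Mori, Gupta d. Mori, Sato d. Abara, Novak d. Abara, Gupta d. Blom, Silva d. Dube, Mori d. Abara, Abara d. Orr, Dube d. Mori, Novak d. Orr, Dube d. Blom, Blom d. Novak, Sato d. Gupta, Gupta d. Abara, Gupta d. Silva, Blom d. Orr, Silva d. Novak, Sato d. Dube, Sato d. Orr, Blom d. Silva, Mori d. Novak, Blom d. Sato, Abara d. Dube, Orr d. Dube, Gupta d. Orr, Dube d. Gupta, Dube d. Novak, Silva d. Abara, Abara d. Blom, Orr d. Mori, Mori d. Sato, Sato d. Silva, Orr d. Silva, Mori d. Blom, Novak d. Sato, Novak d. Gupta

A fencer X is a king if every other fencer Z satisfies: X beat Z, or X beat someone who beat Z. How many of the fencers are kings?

Mori reaches everyone (king).
Abara reaches everyone (king).
Gupta reaches everyone (king).
Orr reaches everyone (king).
Silva reaches everyone (king).
Novak reaches everyone (king).
Dube reaches everyone (king).
Blom reaches everyone (king).
Sato reaches everyone (king).
Kings: Mori, Abara, Gupta, Orr, Silva, Novak, Dube, Blom, Sato — 9.

9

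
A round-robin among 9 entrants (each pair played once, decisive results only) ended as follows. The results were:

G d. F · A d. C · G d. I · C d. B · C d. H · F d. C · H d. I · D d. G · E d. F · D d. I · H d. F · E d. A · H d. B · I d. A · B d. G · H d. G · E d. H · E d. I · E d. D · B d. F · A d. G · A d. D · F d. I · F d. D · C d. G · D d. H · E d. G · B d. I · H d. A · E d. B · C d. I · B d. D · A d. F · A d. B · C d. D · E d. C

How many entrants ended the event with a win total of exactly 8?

Win totals: A 5, B 4, C 5, D 3, E 8, F 3, G 2, H 5, I 1.
Exactly 8: E — 1 entrant.

1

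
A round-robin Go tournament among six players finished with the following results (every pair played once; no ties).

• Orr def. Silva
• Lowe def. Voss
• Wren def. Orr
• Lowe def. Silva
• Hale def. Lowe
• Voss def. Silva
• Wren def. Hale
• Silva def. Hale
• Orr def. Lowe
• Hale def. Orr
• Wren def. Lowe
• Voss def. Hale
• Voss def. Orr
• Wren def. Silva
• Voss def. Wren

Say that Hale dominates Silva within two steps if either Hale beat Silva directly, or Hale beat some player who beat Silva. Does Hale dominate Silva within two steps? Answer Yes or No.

Hale did not beat Silva directly.
Hale beat Lowe, Orr. Of those, Lowe beat Silva.

Yes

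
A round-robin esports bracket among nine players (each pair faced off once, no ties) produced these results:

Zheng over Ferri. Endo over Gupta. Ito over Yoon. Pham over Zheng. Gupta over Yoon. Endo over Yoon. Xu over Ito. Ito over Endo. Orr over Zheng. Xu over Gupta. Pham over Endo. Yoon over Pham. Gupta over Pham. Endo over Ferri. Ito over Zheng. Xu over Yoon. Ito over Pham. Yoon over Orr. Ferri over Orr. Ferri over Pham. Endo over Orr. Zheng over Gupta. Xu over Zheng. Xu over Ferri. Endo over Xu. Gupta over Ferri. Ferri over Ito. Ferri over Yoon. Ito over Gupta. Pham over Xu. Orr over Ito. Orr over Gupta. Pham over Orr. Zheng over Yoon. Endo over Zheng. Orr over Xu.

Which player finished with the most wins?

Endo

Win totals: Pham 4, Endo 6, Ferri 4, Yoon 2, Zheng 3, Ito 5, Xu 5, Gupta 3, Orr 4.
Endo leads with 6 wins (next highest: 5).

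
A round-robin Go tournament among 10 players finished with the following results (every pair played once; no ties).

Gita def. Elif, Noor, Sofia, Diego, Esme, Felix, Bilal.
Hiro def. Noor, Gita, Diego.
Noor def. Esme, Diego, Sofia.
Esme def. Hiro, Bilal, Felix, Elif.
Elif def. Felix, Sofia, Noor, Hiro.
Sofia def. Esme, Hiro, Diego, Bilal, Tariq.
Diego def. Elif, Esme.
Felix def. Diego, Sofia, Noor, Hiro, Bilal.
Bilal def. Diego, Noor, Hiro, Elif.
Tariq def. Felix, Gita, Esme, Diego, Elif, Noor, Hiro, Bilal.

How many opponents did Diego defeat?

Diego's results: beat Esme, Elif; lost to Tariq, Gita, Noor, Felix, Hiro, Bilal, Sofia.
That is 2 wins.

2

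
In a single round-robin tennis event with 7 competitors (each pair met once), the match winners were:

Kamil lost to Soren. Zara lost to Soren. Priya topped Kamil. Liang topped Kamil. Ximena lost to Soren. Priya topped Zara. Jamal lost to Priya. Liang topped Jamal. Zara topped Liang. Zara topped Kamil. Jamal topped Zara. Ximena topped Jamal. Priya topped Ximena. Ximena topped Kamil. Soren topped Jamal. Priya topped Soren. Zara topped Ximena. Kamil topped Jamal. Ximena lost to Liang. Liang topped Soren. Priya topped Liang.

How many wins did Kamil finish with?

Kamil's results: beat Jamal; lost to Zara, Ximena, Soren, Priya, Liang.
That is 1 win.

1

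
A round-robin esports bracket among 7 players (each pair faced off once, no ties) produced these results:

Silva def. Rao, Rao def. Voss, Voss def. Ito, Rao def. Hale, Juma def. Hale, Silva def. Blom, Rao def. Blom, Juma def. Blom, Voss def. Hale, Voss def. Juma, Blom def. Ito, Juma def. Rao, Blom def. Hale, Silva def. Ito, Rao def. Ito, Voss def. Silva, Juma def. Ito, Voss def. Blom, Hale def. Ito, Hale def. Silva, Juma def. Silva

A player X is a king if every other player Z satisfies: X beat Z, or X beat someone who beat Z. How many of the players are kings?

Voss reaches everyone (king).
Hale cannot reach Voss, Juma in two steps.
Ito cannot reach Voss, Hale, Juma, Silva, Blom, Rao in two steps.
Juma reaches everyone (king).
Silva cannot reach Juma in two steps.
Blom cannot reach Voss, Juma, Rao in two steps.
Rao reaches everyone (king).
Kings: Voss, Juma, Rao — 3.

3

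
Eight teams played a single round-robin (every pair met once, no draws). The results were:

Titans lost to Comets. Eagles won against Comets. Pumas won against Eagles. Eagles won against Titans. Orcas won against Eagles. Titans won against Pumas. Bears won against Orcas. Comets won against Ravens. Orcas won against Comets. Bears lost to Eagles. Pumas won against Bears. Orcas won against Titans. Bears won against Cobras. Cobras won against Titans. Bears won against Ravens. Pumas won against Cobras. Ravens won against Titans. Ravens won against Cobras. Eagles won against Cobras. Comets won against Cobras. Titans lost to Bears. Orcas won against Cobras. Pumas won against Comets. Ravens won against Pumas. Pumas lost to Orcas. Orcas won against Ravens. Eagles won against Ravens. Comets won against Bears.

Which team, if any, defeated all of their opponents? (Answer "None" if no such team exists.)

None

Highest win total is Orcas with 6 (out of 7 possible).
Orcas lost to Bears, so no team went undefeated.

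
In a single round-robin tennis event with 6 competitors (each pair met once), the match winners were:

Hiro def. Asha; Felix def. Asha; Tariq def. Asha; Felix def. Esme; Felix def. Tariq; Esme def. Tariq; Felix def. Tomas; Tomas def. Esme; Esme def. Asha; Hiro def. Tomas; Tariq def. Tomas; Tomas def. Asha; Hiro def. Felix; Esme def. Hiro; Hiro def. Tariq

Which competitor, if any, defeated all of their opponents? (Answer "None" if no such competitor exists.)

Highest win total is Hiro with 4 (out of 5 possible).
Hiro lost to Esme, so no competitor went undefeated.

None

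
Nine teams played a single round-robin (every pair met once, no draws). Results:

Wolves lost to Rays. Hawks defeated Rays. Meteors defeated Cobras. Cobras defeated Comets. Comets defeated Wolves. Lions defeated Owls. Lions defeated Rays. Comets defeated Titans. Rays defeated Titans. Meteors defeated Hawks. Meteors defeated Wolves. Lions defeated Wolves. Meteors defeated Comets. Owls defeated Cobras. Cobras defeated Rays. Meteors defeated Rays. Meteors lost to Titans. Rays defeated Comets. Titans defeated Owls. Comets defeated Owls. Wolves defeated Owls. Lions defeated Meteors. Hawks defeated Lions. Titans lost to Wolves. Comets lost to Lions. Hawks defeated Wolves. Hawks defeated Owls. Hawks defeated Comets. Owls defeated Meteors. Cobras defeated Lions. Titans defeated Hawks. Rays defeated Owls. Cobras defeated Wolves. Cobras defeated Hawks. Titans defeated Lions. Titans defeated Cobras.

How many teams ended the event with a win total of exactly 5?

Win totals: Owls 2, Cobras 5, Lions 5, Rays 4, Titans 5, Comets 3, Wolves 2, Meteors 5, Hawks 5.
Exactly 5: Cobras, Lions, Titans, Meteors, Hawks — 5 teams.

5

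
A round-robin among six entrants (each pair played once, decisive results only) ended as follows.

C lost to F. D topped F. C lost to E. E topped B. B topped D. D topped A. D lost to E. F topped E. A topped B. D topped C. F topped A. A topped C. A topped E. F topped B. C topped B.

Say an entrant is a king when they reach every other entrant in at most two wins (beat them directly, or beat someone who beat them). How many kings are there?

3

A cannot reach F in two steps.
B cannot reach E in two steps.
C cannot reach A, E, F in two steps.
D reaches everyone (king).
E reaches everyone (king).
F reaches everyone (king).
Kings: D, E, F — 3.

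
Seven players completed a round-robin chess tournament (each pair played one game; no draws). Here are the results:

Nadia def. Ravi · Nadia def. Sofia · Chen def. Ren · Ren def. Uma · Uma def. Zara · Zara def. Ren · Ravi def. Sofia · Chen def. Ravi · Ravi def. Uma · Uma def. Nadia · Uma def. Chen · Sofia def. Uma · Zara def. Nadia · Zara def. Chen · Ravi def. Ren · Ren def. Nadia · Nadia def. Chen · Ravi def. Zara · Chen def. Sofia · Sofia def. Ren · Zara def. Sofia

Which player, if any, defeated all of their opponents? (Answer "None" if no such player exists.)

None

Highest win total is Zara with 4 (out of 6 possible).
Zara lost to Uma, Ravi, so no player went undefeated.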